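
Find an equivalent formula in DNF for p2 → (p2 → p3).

p2 → (p2 → p3)
≡ ¬p2 ∨ (p2 → p3)   [eliminate →]
≡ ¬p2 ∨ ¬p2 ∨ p3   [eliminate →]
≡ ¬p2 ∨ p3   [simplify]

¬p2 ∨ p3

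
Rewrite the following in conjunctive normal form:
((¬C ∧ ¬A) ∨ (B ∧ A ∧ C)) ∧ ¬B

((¬C ∧ ¬A) ∨ (B ∧ A ∧ C)) ∧ ¬B
⇔ (¬C ∨ B) ∧ (¬C ∨ A) ∧ (¬C ∨ C) ∧ (¬A ∨ B) ∧ (¬A ∨ A) ∧ (¬A ∨ C) ∧ ¬B   (distribute ∨ over ∧)
⇔ (¬C ∨ B) ∧ (¬C ∨ A) ∧ (¬A ∨ B) ∧ (¬A ∨ C) ∧ ¬B   (simplify)

(¬C ∨ B) ∧ (¬C ∨ A) ∧ (¬A ∨ B) ∧ (¬A ∨ C) ∧ ¬B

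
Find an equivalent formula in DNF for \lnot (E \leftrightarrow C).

(E \land \lnot C) \lor (C \land \lnot E)

\lnot (E \leftrightarrow C)
= \lnot ((E \to C) \land (C \to E))   (eliminate \leftrightarrow)
= \lnot ((\lnot E \lor C) \land (C \to E))   (eliminate \to)
= \lnot ((\lnot E \lor C) \land (\lnot C \lor E))   (eliminate \to)
= \lnot (\lnot E \lor C) \lor \lnot (\lnot C \lor E)   (De Morgan)
= (\lnot \lnot E \land \lnot C) \lor \lnot (\lnot C \lor E)   (De Morgan)
= (E \land \lnot C) \lor \lnot (\lnot C \lor E)   (double negation)
= (E \land \lnot C) \lor (\lnot \lnot C \land \lnot E)   (De Morgan)
= (E \land \lnot C) \lor (C \land \lnot E)   (double negation)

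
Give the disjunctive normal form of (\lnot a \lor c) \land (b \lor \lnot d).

(\lnot a \land b) \lor (\lnot a \land \lnot d) \lor (c \land b) \lor (c \land \lnot d)

(\lnot a \lor c) \land (b \lor \lnot d)
⇔ (\lnot a \land b) \lor (\lnot a \land \lnot d) \lor (c \land b) \lor (c \land \lnot d)   (distribute \land over \lor)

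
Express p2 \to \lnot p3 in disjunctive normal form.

\lnot p2 \lor \lnot p3

p2 \to \lnot p3
= \lnot p2 \lor \lnot p3   — eliminate \to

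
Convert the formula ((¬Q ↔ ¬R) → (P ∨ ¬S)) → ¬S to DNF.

((¬Q ↔ ¬R) → (P ∨ ¬S)) → ¬S
= ¬((¬Q ↔ ¬R) → (P ∨ ¬S)) ∨ ¬S   [eliminate →]
= ¬(¬(¬Q ↔ ¬R) ∨ P ∨ ¬S) ∨ ¬S   [eliminate →]
= ¬(¬((¬Q → ¬R) ∧ (¬R → ¬Q)) ∨ P ∨ ¬S) ∨ ¬S   [eliminate ↔]
= ¬(¬((¬¬Q ∨ ¬R) ∧ (¬R → ¬Q)) ∨ P ∨ ¬S) ∨ ¬S   [eliminate →]
= ¬(¬((¬¬Q ∨ ¬R) ∧ (¬¬R ∨ ¬Q)) ∨ P ∨ ¬S) ∨ ¬S   [eliminate →]
= (¬¬((¬¬Q ∨ ¬R) ∧ (¬¬R ∨ ¬Q)) ∧ ¬P ∧ ¬¬S) ∨ ¬S   [De Morgan]
= ((¬¬Q ∨ ¬R) ∧ (¬¬R ∨ ¬Q) ∧ ¬P ∧ ¬¬S) ∨ ¬S   [double negation]
= ((Q ∨ ¬R) ∧ (¬¬R ∨ ¬Q) ∧ ¬P ∧ ¬¬S) ∨ ¬S   [double negation]
= ((Q ∨ ¬R) ∧ (R ∨ ¬Q) ∧ ¬P ∧ ¬¬S) ∨ ¬S   [double negation]
= ((Q ∨ ¬R) ∧ (R ∨ ¬Q) ∧ ¬P ∧ S) ∨ ¬S   [double negation]
= (Q ∧ R ∧ ¬P ∧ S) ∨ (Q ∧ ¬Q ∧ ¬P ∧ S) ∨ (¬R ∧ R ∧ ¬P ∧ S) ∨ (¬R ∧ ¬Q ∧ ¬P ∧ S) ∨ ¬S   [distribute ∧ over ∨]
= (Q ∧ R ∧ ¬P ∧ S) ∨ (¬R ∧ ¬Q ∧ ¬P ∧ S) ∨ ¬S   [simplify]

(Q ∧ R ∧ ¬P ∧ S) ∨ (¬R ∧ ¬Q ∧ ¬P ∧ S) ∨ ¬S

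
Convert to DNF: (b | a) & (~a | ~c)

(b | a) & (~a | ~c)
≡ (b & ~a) | (b & ~c) | (a & ~a) | (a & ~c)
≡ (b & ~a) | (b & ~c) | (a & ~c)

(b & ~a) | (b & ~c) | (a & ~c)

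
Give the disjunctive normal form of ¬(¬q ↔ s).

(¬q ∧ ¬s) ∨ (s ∧ q)

¬(¬q ↔ s)
≡ ¬((¬q → s) ∧ (s → ¬q))
≡ ¬((¬¬q ∨ s) ∧ (s → ¬q))
≡ ¬((¬¬q ∨ s) ∧ (¬s ∨ ¬q))
≡ ¬(¬¬q ∨ s) ∨ ¬(¬s ∨ ¬q)
≡ (¬¬¬q ∧ ¬s) ∨ ¬(¬s ∨ ¬q)
≡ (¬q ∧ ¬s) ∨ ¬(¬s ∨ ¬q)
≡ (¬q ∧ ¬s) ∨ (¬¬s ∧ ¬¬q)
≡ (¬q ∧ ¬s) ∨ (s ∧ ¬¬q)
≡ (¬q ∧ ¬s) ∨ (s ∧ q)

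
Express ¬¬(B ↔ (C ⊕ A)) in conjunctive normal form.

(¬B ∨ C ∨ A) ∧ (¬B ∨ ¬C ∨ ¬A) ∧ (¬C ∨ A ∨ B) ∧ (¬A ∨ C ∨ B)

¬¬(B ↔ (C ⊕ A))
≡ ¬¬((B → (C ⊕ A)) ∧ ((C ⊕ A) → B))
≡ ¬¬((¬B ∨ (C ⊕ A)) ∧ ((C ⊕ A) → B))
≡ ¬¬((¬B ∨ ((C ∨ A) ∧ ¬(C ∧ A))) ∧ ((C ⊕ A) → B))
≡ ¬¬((¬B ∨ ((C ∨ A) ∧ ¬(C ∧ A))) ∧ (¬(C ⊕ A) ∨ B))
≡ ¬¬((¬B ∨ ((C ∨ A) ∧ ¬(C ∧ A))) ∧ (¬((C ∨ A) ∧ ¬(C ∧ A)) ∨ B))
≡ (¬B ∨ ((C ∨ A) ∧ ¬(C ∧ A))) ∧ (¬((C ∨ A) ∧ ¬(C ∧ A)) ∨ B)
≡ (¬B ∨ ((C ∨ A) ∧ (¬C ∨ ¬A))) ∧ (¬((C ∨ A) ∧ ¬(C ∧ A)) ∨ B)
≡ (¬B ∨ ((C ∨ A) ∧ (¬C ∨ ¬A))) ∧ (¬(C ∨ A) ∨ ¬¬(C ∧ A) ∨ B)
≡ (¬B ∨ ((C ∨ A) ∧ (¬C ∨ ¬A))) ∧ ((¬C ∧ ¬A) ∨ ¬¬(C ∧ A) ∨ B)
≡ (¬B ∨ ((C ∨ A) ∧ (¬C ∨ ¬A))) ∧ ((¬C ∧ ¬A) ∨ (C ∧ A) ∨ B)
≡ (¬B ∨ C ∨ A) ∧ (¬B ∨ ¬C ∨ ¬A) ∧ (¬C ∨ C ∨ B) ∧ (¬C ∨ A ∨ B) ∧ (¬A ∨ C ∨ B) ∧ (¬A ∨ A ∨ B)
≡ (¬B ∨ C ∨ A) ∧ (¬B ∨ ¬C ∨ ¬A) ∧ (¬C ∨ A ∨ B) ∧ (¬A ∨ C ∨ B)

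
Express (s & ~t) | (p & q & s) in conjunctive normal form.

s & (~t | p) & (~t | q)

(s & ~t) | (p & q & s)
≡ (s | p) & (s | q) & (s | s) & (~t | p) & (~t | q) & (~t | s)   [distribute | over &]
≡ s & (~t | p) & (~t | q)   [simplify]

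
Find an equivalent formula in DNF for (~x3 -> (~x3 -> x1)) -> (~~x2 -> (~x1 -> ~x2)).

(~x3 -> (~x3 -> x1)) -> (~~x2 -> (~x1 -> ~x2))
= ~(~x3 -> (~x3 -> x1)) | (~~x2 -> (~x1 -> ~x2))   — eliminate ->
= ~(~~x3 | (~x3 -> x1)) | (~~x2 -> (~x1 -> ~x2))   — eliminate ->
= ~(~~x3 | ~~x3 | x1) | (~~x2 -> (~x1 -> ~x2))   — eliminate ->
= ~(~~x3 | ~~x3 | x1) | ~~~x2 | (~x1 -> ~x2)   — eliminate ->
= ~(~~x3 | ~~x3 | x1) | ~~~x2 | ~~x1 | ~x2   — eliminate ->
= (~~~x3 & ~~~x3 & ~x1) | ~~~x2 | ~~x1 | ~x2   — De Morgan
= (~x3 & ~~~x3 & ~x1) | ~~~x2 | ~~x1 | ~x2   — double negation
= (~x3 & ~x3 & ~x1) | ~~~x2 | ~~x1 | ~x2   — double negation
= (~x3 & ~x3 & ~x1) | ~x2 | ~~x1 | ~x2   — double negation
= (~x3 & ~x3 & ~x1) | ~x2 | x1 | ~x2   — double negation
= (~x3 & ~x1) | ~x2 | x1   — simplify

(~x3 & ~x1) | ~x2 | x1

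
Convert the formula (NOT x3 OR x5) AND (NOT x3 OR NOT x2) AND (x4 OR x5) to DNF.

(NOT x3 OR x5) AND (NOT x3 OR NOT x2) AND (x4 OR x5)
≡ (NOT x3 AND NOT x3 AND x4) OR (NOT x3 AND NOT x3 AND x5) OR (NOT x3 AND NOT x2 AND x4) OR (NOT x3 AND NOT x2 AND x5) OR (x5 AND NOT x3 AND x4) OR (x5 AND NOT x3 AND x5) OR (x5 AND NOT x2 AND x4) OR (x5 AND NOT x2 AND x5)   — distribute AND over OR
≡ (NOT x3 AND x4) OR (NOT x3 AND x5) OR (x5 AND NOT x2)   — simplify

(NOT x3 AND x4) OR (NOT x3 AND x5) OR (x5 AND NOT x2)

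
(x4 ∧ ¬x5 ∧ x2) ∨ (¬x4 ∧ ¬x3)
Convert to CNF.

(x4 ∧ ¬x5 ∧ x2) ∨ (¬x4 ∧ ¬x3)
≡ (x4 ∨ ¬x4) ∧ (x4 ∨ ¬x3) ∧ (¬x5 ∨ ¬x4) ∧ (¬x5 ∨ ¬x3) ∧ (x2 ∨ ¬x4) ∧ (x2 ∨ ¬x3)   (distribute ∨ over ∧)
≡ (x4 ∨ ¬x3) ∧ (¬x5 ∨ ¬x4) ∧ (¬x5 ∨ ¬x3) ∧ (x2 ∨ ¬x4) ∧ (x2 ∨ ¬x3)   (simplify)

(x4 ∨ ¬x3) ∧ (¬x5 ∨ ¬x4) ∧ (¬x5 ∨ ¬x3) ∧ (x2 ∨ ¬x4) ∧ (x2 ∨ ¬x3)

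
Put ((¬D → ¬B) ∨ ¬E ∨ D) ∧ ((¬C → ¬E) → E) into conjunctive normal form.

((¬D → ¬B) ∨ ¬E ∨ D) ∧ ((¬C → ¬E) → E)
= (¬¬D ∨ ¬B ∨ ¬E ∨ D) ∧ ((¬C → ¬E) → E)   (eliminate →)
= (¬¬D ∨ ¬B ∨ ¬E ∨ D) ∧ (¬(¬C → ¬E) ∨ E)   (eliminate →)
= (¬¬D ∨ ¬B ∨ ¬E ∨ D) ∧ (¬(¬¬C ∨ ¬E) ∨ E)   (eliminate →)
= (D ∨ ¬B ∨ ¬E ∨ D) ∧ (¬(¬¬C ∨ ¬E) ∨ E)   (double negation)
= (D ∨ ¬B ∨ ¬E ∨ D) ∧ (¬¬¬C ∧ ¬¬E ∨ E)   (De Morgan)
= (D ∨ ¬B ∨ ¬E ∨ D) ∧ (¬C ∧ ¬¬E ∨ E)   (double negation)
= (D ∨ ¬B ∨ ¬E ∨ D) ∧ (¬C ∧ E ∨ E)   (double negation)
= (D ∨ ¬B ∨ ¬E ∨ D) ∧ (¬C ∨ E) ∧ (E ∨ E)   (distribute ∨ over ∧)
= (D ∨ ¬B ∨ ¬E) ∧ E   (simplify)

(D ∨ ¬B ∨ ¬E) ∧ E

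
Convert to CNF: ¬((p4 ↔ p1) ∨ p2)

(p4 ∨ p1) ∧ (¬p1 ∨ ¬p4) ∧ ¬p2

¬((p4 ↔ p1) ∨ p2)
≡ ¬(((p4 → p1) ∧ (p1 → p4)) ∨ p2)   [eliminate ↔]
≡ ¬(((¬p4 ∨ p1) ∧ (p1 → p4)) ∨ p2)   [eliminate →]
≡ ¬(((¬p4 ∨ p1) ∧ (¬p1 ∨ p4)) ∨ p2)   [eliminate →]
≡ ¬((¬p4 ∨ p1) ∧ (¬p1 ∨ p4)) ∧ ¬p2   [De Morgan]
≡ (¬(¬p4 ∨ p1) ∨ ¬(¬p1 ∨ p4)) ∧ ¬p2   [De Morgan]
≡ ((¬¬p4 ∧ ¬p1) ∨ ¬(¬p1 ∨ p4)) ∧ ¬p2   [De Morgan]
≡ ((p4 ∧ ¬p1) ∨ ¬(¬p1 ∨ p4)) ∧ ¬p2   [double negation]
≡ ((p4 ∧ ¬p1) ∨ (¬¬p1 ∧ ¬p4)) ∧ ¬p2   [De Morgan]
≡ ((p4 ∧ ¬p1) ∨ (p1 ∧ ¬p4)) ∧ ¬p2   [double negation]
≡ (p4 ∨ p1) ∧ (p4 ∨ ¬p4) ∧ (¬p1 ∨ p1) ∧ (¬p1 ∨ ¬p4) ∧ ¬p2   [distribute ∨ over ∧]
≡ (p4 ∨ p1) ∧ (¬p1 ∨ ¬p4) ∧ ¬p2   [simplify]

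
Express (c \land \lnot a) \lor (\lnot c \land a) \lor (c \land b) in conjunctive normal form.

(c \land \lnot a) \lor (\lnot c \land a) \lor (c \land b)
= (c \lor \lnot c \lor c) \land (c \lor \lnot c \lor b) \land (c \lor a \lor c) \land (c \lor a \lor b) \land (\lnot a \lor \lnot c \lor c) \land (\lnot a \lor \lnot c \lor b) \land (\lnot a \lor a \lor c) \land (\lnot a \lor a \lor b)   [distribute \lor over \land]
= (c \lor a) \land (\lnot a \lor \lnot c \lor b)   [simplify]

(c \lor a) \land (\lnot a \lor \lnot c \lor b)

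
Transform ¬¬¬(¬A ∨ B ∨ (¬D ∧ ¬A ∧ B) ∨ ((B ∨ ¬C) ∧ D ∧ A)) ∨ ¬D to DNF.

(A ∧ ¬B ∧ C) ∨ ¬D

¬¬¬(¬A ∨ B ∨ (¬D ∧ ¬A ∧ B) ∨ ((B ∨ ¬C) ∧ D ∧ A)) ∨ ¬D
≡ ¬(¬A ∨ B ∨ (¬D ∧ ¬A ∧ B) ∨ ((B ∨ ¬C) ∧ D ∧ A)) ∨ ¬D
≡ (¬¬A ∧ ¬B ∧ ¬(¬D ∧ ¬A ∧ B) ∧ ¬((B ∨ ¬C) ∧ D ∧ A)) ∨ ¬D
≡ (A ∧ ¬B ∧ ¬(¬D ∧ ¬A ∧ B) ∧ ¬((B ∨ ¬C) ∧ D ∧ A)) ∨ ¬D
≡ (A ∧ ¬B ∧ (¬¬D ∨ ¬¬A ∨ ¬B) ∧ ¬((B ∨ ¬C) ∧ D ∧ A)) ∨ ¬D
≡ (A ∧ ¬B ∧ (D ∨ ¬¬A ∨ ¬B) ∧ ¬((B ∨ ¬C) ∧ D ∧ A)) ∨ ¬D
≡ (A ∧ ¬B ∧ (D ∨ A ∨ ¬B) ∧ ¬((B ∨ ¬C) ∧ D ∧ A)) ∨ ¬D
≡ (A ∧ ¬B ∧ (D ∨ A ∨ ¬B) ∧ (¬(B ∨ ¬C) ∨ ¬D ∨ ¬A)) ∨ ¬D
≡ (A ∧ ¬B ∧ (D ∨ A ∨ ¬B) ∧ ((¬B ∧ ¬¬C) ∨ ¬D ∨ ¬A)) ∨ ¬D
≡ (A ∧ ¬B ∧ (D ∨ A ∨ ¬B) ∧ ((¬B ∧ C) ∨ ¬D ∨ ¬A)) ∨ ¬D
≡ (A ∧ ¬B ∧ D ∧ ¬B ∧ C) ∨ (A ∧ ¬B ∧ D ∧ ¬D) ∨ (A ∧ ¬B ∧ D ∧ ¬A) ∨ (A ∧ ¬B ∧ A ∧ ¬B ∧ C) ∨ (A ∧ ¬B ∧ A ∧ ¬D) ∨ (A ∧ ¬B ∧ A ∧ ¬A) ∨ (A ∧ ¬B ∧ ¬B ∧ ¬B ∧ C) ∨ (A ∧ ¬B ∧ ¬B ∧ ¬D) ∨ (A ∧ ¬B ∧ ¬B ∧ ¬A) ∨ ¬D
≡ (A ∧ ¬B ∧ C) ∨ ¬D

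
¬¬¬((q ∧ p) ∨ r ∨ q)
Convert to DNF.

¬¬¬((q ∧ p) ∨ r ∨ q)
≡ ¬((q ∧ p) ∨ r ∨ q)   [double negation]
≡ ¬(q ∧ p) ∧ ¬r ∧ ¬q   [De Morgan]
≡ (¬q ∨ ¬p) ∧ ¬r ∧ ¬q   [De Morgan]
≡ (¬q ∧ ¬r ∧ ¬q) ∨ (¬p ∧ ¬r ∧ ¬q)   [distribute ∧ over ∨]
≡ ¬q ∧ ¬r   [simplify]

¬q ∧ ¬r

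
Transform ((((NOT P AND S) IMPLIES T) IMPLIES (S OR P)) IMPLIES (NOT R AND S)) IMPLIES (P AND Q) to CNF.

(S OR P) AND (R OR NOT S OR P) AND (R OR NOT S OR Q)

((((NOT P AND S) IMPLIES T) IMPLIES (S OR P)) IMPLIES (NOT R AND S)) IMPLIES (P AND Q)
= NOT ((((NOT P AND S) IMPLIES T) IMPLIES (S OR P)) IMPLIES (NOT R AND S)) OR (P AND Q)   [eliminate IMPLIES]
= NOT (NOT (((NOT P AND S) IMPLIES T) IMPLIES (S OR P)) OR (NOT R AND S)) OR (P AND Q)   [eliminate IMPLIES]
= NOT (NOT (NOT ((NOT P AND S) IMPLIES T) OR S OR P) OR (NOT R AND S)) OR (P AND Q)   [eliminate IMPLIES]
= NOT (NOT (NOT (NOT (NOT P AND S) OR T) OR S OR P) OR (NOT R AND S)) OR (P AND Q)   [eliminate IMPLIES]
= (NOT NOT (NOT (NOT (NOT P AND S) OR T) OR S OR P) AND NOT (NOT R AND S)) OR (P AND Q)   [De Morgan]
= ((NOT (NOT (NOT P AND S) OR T) OR S OR P) AND NOT (NOT R AND S)) OR (P AND Q)   [double negation]
= (((NOT NOT (NOT P AND S) AND NOT T) OR S OR P) AND NOT (NOT R AND S)) OR (P AND Q)   [De Morgan]
= (((NOT P AND S AND NOT T) OR S OR P) AND NOT (NOT R AND S)) OR (P AND Q)   [double negation]
= (((NOT P AND S AND NOT T) OR S OR P) AND (NOT NOT R OR NOT S)) OR (P AND Q)   [De Morgan]
= (((NOT P AND S AND NOT T) OR S OR P) AND (R OR NOT S)) OR (P AND Q)   [double negation]
= (NOT P OR S OR P OR P) AND (NOT P OR S OR P OR Q) AND (S OR S OR P OR P) AND (S OR S OR P OR Q) AND (NOT T OR S OR P OR P) AND (NOT T OR S OR P OR Q) AND (R OR NOT S OR P) AND (R OR NOT S OR Q)   [distribute OR over AND]
= (S OR P) AND (R OR NOT S OR P) AND (R OR NOT S OR Q)   [simplify]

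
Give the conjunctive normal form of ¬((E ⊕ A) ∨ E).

¬((E ⊕ A) ∨ E)
= ¬(((E ∨ A) ∧ ¬(E ∧ A)) ∨ E)
= ¬((E ∨ A) ∧ ¬(E ∧ A)) ∧ ¬E
= (¬(E ∨ A) ∨ ¬¬(E ∧ A)) ∧ ¬E
= ((¬E ∧ ¬A) ∨ ¬¬(E ∧ A)) ∧ ¬E
= ((¬E ∧ ¬A) ∨ (E ∧ A)) ∧ ¬E
= (¬E ∨ E) ∧ (¬E ∨ A) ∧ (¬A ∨ E) ∧ (¬A ∨ A) ∧ ¬E
= (¬A ∨ E) ∧ ¬E

(¬A ∨ E) ∧ ¬E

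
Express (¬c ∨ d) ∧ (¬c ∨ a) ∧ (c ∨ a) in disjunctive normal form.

(¬c ∧ a) ∨ (d ∧ a)

(¬c ∨ d) ∧ (¬c ∨ a) ∧ (c ∨ a)
≡ (¬c ∧ ¬c ∧ c) ∨ (¬c ∧ ¬c ∧ a) ∨ (¬c ∧ a ∧ c) ∨ (¬c ∧ a ∧ a) ∨ (d ∧ ¬c ∧ c) ∨ (d ∧ ¬c ∧ a) ∨ (d ∧ a ∧ c) ∨ (d ∧ a ∧ a)
≡ (¬c ∧ a) ∨ (d ∧ a)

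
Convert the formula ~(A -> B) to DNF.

A & ~B

~(A -> B)
= ~(~A | B)   [eliminate ->]
= ~~A & ~B   [De Morgan]
= A & ~B   [double negation]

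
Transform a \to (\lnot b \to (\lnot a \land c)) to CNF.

\lnot a \lor b

a \to (\lnot b \to (\lnot a \land c))
≡ \lnot a \lor (\lnot b \to (\lnot a \land c))
≡ \lnot a \lor \lnot \lnot b \lor (\lnot a \land c)
≡ \lnot a \lor b \lor (\lnot a \land c)
≡ (\lnot a \lor b \lor \lnot a) \land (\lnot a \lor b \lor c)
≡ \lnot a \lor b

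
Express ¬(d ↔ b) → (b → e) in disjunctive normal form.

¬(d ↔ b) → (b → e)
≡ ¬¬(d ↔ b) ∨ (b → e)   — eliminate →
≡ ¬¬((d → b) ∧ (b → d)) ∨ (b → e)   — eliminate ↔
≡ ¬¬((¬d ∨ b) ∧ (b → d)) ∨ (b → e)   — eliminate →
≡ ¬¬((¬d ∨ b) ∧ (¬b ∨ d)) ∨ (b → e)   — eliminate →
≡ ¬¬((¬d ∨ b) ∧ (¬b ∨ d)) ∨ ¬b ∨ e   — eliminate →
≡ ((¬d ∨ b) ∧ (¬b ∨ d)) ∨ ¬b ∨ e   — double negation
≡ (¬d ∧ ¬b) ∨ (¬d ∧ d) ∨ (b ∧ ¬b) ∨ (b ∧ d) ∨ ¬b ∨ e   — distribute ∧ over ∨
≡ (b ∧ d) ∨ ¬b ∨ e   — simplify

(b ∧ d) ∨ ¬b ∨ e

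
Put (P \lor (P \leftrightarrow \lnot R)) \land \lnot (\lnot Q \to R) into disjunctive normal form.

P \land \lnot Q \land \lnot R

(P \lor (P \leftrightarrow \lnot R)) \land \lnot (\lnot Q \to R)
= (P \lor ((P \to \lnot R) \land (\lnot R \to P))) \land \lnot (\lnot Q \to R)   — eliminate \leftrightarrow
= (P \lor ((\lnot P \lor \lnot R) \land (\lnot R \to P))) \land \lnot (\lnot Q \to R)   — eliminate \to
= (P \lor ((\lnot P \lor \lnot R) \land (\lnot \lnot R \lor P))) \land \lnot (\lnot Q \to R)   — eliminate \to
= (P \lor ((\lnot P \lor \lnot R) \land (\lnot \lnot R \lor P))) \land \lnot (\lnot \lnot Q \lor R)   — eliminate \to
= (P \lor ((\lnot P \lor \lnot R) \land (R \lor P))) \land \lnot (\lnot \lnot Q \lor R)   — double negation
= (P \lor ((\lnot P \lor \lnot R) \land (R \lor P))) \land \lnot \lnot \lnot Q \land \lnot R   — De Morgan
= (P \lor ((\lnot P \lor \lnot R) \land (R \lor P))) \land \lnot Q \land \lnot R   — double negation
= (P \land \lnot Q \land \lnot R) \lor (\lnot P \land R \land \lnot Q \land \lnot R) \lor (\lnot P \land P \land \lnot Q \land \lnot R) \lor (\lnot R \land R \land \lnot Q \land \lnot R) \lor (\lnot R \land P \land \lnot Q \land \lnot R)   — distribute \land over \lor
= P \land \lnot Q \land \lnot R   — simplify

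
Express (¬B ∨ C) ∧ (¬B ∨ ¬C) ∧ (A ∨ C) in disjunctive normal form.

(¬B ∨ C) ∧ (¬B ∨ ¬C) ∧ (A ∨ C)
≡ (¬B ∧ ¬B ∧ A) ∨ (¬B ∧ ¬B ∧ C) ∨ (¬B ∧ ¬C ∧ A) ∨ (¬B ∧ ¬C ∧ C) ∨ (C ∧ ¬B ∧ A) ∨ (C ∧ ¬B ∧ C) ∨ (C ∧ ¬C ∧ A) ∨ (C ∧ ¬C ∧ C)   — distribute ∧ over ∨
≡ (¬B ∧ A) ∨ (¬B ∧ C)   — simplify

(¬B ∧ A) ∨ (¬B ∧ C)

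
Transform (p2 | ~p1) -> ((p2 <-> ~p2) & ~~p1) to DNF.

(p2 | ~p1) -> ((p2 <-> ~p2) & ~~p1)
⇔ ~(p2 | ~p1) | ((p2 <-> ~p2) & ~~p1)   — eliminate ->
⇔ ~(p2 | ~p1) | ((p2 -> ~p2) & (~p2 -> p2) & ~~p1)   — eliminate <->
⇔ ~(p2 | ~p1) | ((~p2 | ~p2) & (~p2 -> p2) & ~~p1)   — eliminate ->
⇔ ~(p2 | ~p1) | ((~p2 | ~p2) & (~~p2 | p2) & ~~p1)   — eliminate ->
⇔ (~p2 & ~~p1) | ((~p2 | ~p2) & (~~p2 | p2) & ~~p1)   — De Morgan
⇔ (~p2 & p1) | ((~p2 | ~p2) & (~~p2 | p2) & ~~p1)   — double negation
⇔ (~p2 & p1) | ((~p2 | ~p2) & (p2 | p2) & ~~p1)   — double negation
⇔ (~p2 & p1) | ((~p2 | ~p2) & (p2 | p2) & p1)   — double negation
⇔ (~p2 & p1) | (~p2 & p2 & p1) | (~p2 & p2 & p1) | (~p2 & p2 & p1) | (~p2 & p2 & p1)   — distribute & over |
⇔ ~p2 & p1   — simplify

~p2 & p1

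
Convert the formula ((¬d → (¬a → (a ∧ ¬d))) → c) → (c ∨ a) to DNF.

((¬d → (¬a → (a ∧ ¬d))) → c) → (c ∨ a)
⇔ ¬((¬d → (¬a → (a ∧ ¬d))) → c) ∨ c ∨ a
⇔ ¬(¬(¬d → (¬a → (a ∧ ¬d))) ∨ c) ∨ c ∨ a
⇔ ¬(¬(¬¬d ∨ (¬a → (a ∧ ¬d))) ∨ c) ∨ c ∨ a
⇔ ¬(¬(¬¬d ∨ ¬¬a ∨ (a ∧ ¬d)) ∨ c) ∨ c ∨ a
⇔ (¬¬(¬¬d ∨ ¬¬a ∨ (a ∧ ¬d)) ∧ ¬c) ∨ c ∨ a
⇔ ((¬¬d ∨ ¬¬a ∨ (a ∧ ¬d)) ∧ ¬c) ∨ c ∨ a
⇔ ((d ∨ ¬¬a ∨ (a ∧ ¬d)) ∧ ¬c) ∨ c ∨ a
⇔ ((d ∨ a ∨ (a ∧ ¬d)) ∧ ¬c) ∨ c ∨ a
⇔ (d ∧ ¬c) ∨ (a ∧ ¬c) ∨ (a ∧ ¬d ∧ ¬c) ∨ c ∨ a
⇔ (d ∧ ¬c) ∨ c ∨ a

(d ∧ ¬c) ∨ c ∨ a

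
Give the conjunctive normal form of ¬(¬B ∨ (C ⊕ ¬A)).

B ∧ (¬C ∨ ¬A) ∧ (A ∨ C)

¬(¬B ∨ (C ⊕ ¬A))
= ¬(¬B ∨ ((C ∨ ¬A) ∧ ¬(C ∧ ¬A)))   [expand ⊕]
= ¬¬B ∧ ¬((C ∨ ¬A) ∧ ¬(C ∧ ¬A))   [De Morgan]
= B ∧ ¬((C ∨ ¬A) ∧ ¬(C ∧ ¬A))   [double negation]
= B ∧ (¬(C ∨ ¬A) ∨ ¬¬(C ∧ ¬A))   [De Morgan]
= B ∧ ((¬C ∧ ¬¬A) ∨ ¬¬(C ∧ ¬A))   [De Morgan]
= B ∧ ((¬C ∧ A) ∨ ¬¬(C ∧ ¬A))   [double negation]
= B ∧ ((¬C ∧ A) ∨ (C ∧ ¬A))   [double negation]
= B ∧ (¬C ∨ C) ∧ (¬C ∨ ¬A) ∧ (A ∨ C) ∧ (A ∨ ¬A)   [distribute ∨ over ∧]
= B ∧ (¬C ∨ ¬A) ∧ (A ∨ C)   [simplify]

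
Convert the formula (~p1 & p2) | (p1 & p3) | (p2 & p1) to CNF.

(~p1 & p2) | (p1 & p3) | (p2 & p1)
= (~p1 | p1 | p2) & (~p1 | p1 | p1) & (~p1 | p3 | p2) & (~p1 | p3 | p1) & (p2 | p1 | p2) & (p2 | p1 | p1) & (p2 | p3 | p2) & (p2 | p3 | p1)   — distribute | over &
= (p2 | p1) & (p2 | p3)   — simplify

(p2 | p1) & (p2 | p3)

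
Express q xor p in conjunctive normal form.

(q | p) & (~q | ~p)

q xor p
≡ (q | p) & ~(q & p)   — expand xor
≡ (q | p) & (~q | ~p)   — De Morgan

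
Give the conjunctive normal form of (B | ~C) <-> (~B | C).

(~B | C) & (B | ~C)

(B | ~C) <-> (~B | C)
= ((B | ~C) -> (~B | C)) & ((~B | C) -> (B | ~C))   [eliminate <->]
= (~(B | ~C) | ~B | C) & ((~B | C) -> (B | ~C))   [eliminate ->]
= (~(B | ~C) | ~B | C) & (~(~B | C) | B | ~C)   [eliminate ->]
= ((~B & ~~C) | ~B | C) & (~(~B | C) | B | ~C)   [De Morgan]
= ((~B & C) | ~B | C) & (~(~B | C) | B | ~C)   [double negation]
= ((~B & C) | ~B | C) & ((~~B & ~C) | B | ~C)   [De Morgan]
= ((~B & C) | ~B | C) & ((B & ~C) | B | ~C)   [double negation]
= (~B | ~B | C) & (C | ~B | C) & (B | B | ~C) & (~C | B | ~C)   [distribute | over &]
= (~B | C) & (B | ~C)   [simplify]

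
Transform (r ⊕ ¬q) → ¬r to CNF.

(r ⊕ ¬q) → ¬r
= ¬(r ⊕ ¬q) ∨ ¬r   (eliminate →)
= ¬((r ∨ ¬q) ∧ ¬(r ∧ ¬q)) ∨ ¬r   (expand ⊕)
= ¬(r ∨ ¬q) ∨ ¬¬(r ∧ ¬q) ∨ ¬r   (De Morgan)
= (¬r ∧ ¬¬q) ∨ ¬¬(r ∧ ¬q) ∨ ¬r   (De Morgan)
= (¬r ∧ q) ∨ ¬¬(r ∧ ¬q) ∨ ¬r   (double negation)
= (¬r ∧ q) ∨ (r ∧ ¬q) ∨ ¬r   (double negation)
= (¬r ∨ r ∨ ¬r) ∧ (¬r ∨ ¬q ∨ ¬r) ∧ (q ∨ r ∨ ¬r) ∧ (q ∨ ¬q ∨ ¬r)   (distribute ∨ over ∧)
= ¬r ∨ ¬q   (simplify)

¬r ∨ ¬q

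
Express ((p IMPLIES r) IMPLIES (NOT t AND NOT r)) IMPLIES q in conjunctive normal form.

(NOT p OR r OR q) AND (t OR r OR q)

((p IMPLIES r) IMPLIES (NOT t AND NOT r)) IMPLIES q
= NOT ((p IMPLIES r) IMPLIES (NOT t AND NOT r)) OR q   [eliminate IMPLIES]
= NOT (NOT (p IMPLIES r) OR (NOT t AND NOT r)) OR q   [eliminate IMPLIES]
= NOT (NOT (NOT p OR r) OR (NOT t AND NOT r)) OR q   [eliminate IMPLIES]
= (NOT NOT (NOT p OR r) AND NOT (NOT t AND NOT r)) OR q   [De Morgan]
= ((NOT p OR r) AND NOT (NOT t AND NOT r)) OR q   [double negation]
= ((NOT p OR r) AND (NOT NOT t OR NOT NOT r)) OR q   [De Morgan]
= ((NOT p OR r) AND (t OR NOT NOT r)) OR q   [double negation]
= ((NOT p OR r) AND (t OR r)) OR q   [double negation]
= (NOT p OR r OR q) AND (t OR r OR q)   [distribute OR over AND]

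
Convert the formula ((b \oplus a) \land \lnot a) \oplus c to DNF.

(b \land \lnot a \land \lnot c) \lor (\lnot b \land \lnot a \land c) \lor (a \land c)

((b \oplus a) \land \lnot a) \oplus c
≡ ((b \oplus a) \land \lnot a \land \lnot c) \lor (\lnot ((b \oplus a) \land \lnot a) \land c)
≡ (((b \land \lnot a) \lor (\lnot b \land a)) \land \lnot a \land \lnot c) \lor (\lnot ((b \oplus a) \land \lnot a) \land c)
≡ (((b \land \lnot a) \lor (\lnot b \land a)) \land \lnot a \land \lnot c) \lor (\lnot (((b \land \lnot a) \lor (\lnot b \land a)) \land \lnot a) \land c)
≡ (((b \land \lnot a) \lor (\lnot b \land a)) \land \lnot a \land \lnot c) \lor ((\lnot ((b \land \lnot a) \lor (\lnot b \land a)) \lor \lnot \lnot a) \land c)
≡ (((b \land \lnot a) \lor (\lnot b \land a)) \land \lnot a \land \lnot c) \lor (((\lnot (b \land \lnot a) \land \lnot (\lnot b \land a)) \lor \lnot \lnot a) \land c)
≡ (((b \land \lnot a) \lor (\lnot b \land a)) \land \lnot a \land \lnot c) \lor ((((\lnot b \lor \lnot \lnot a) \land \lnot (\lnot b \land a)) \lor \lnot \lnot a) \land c)
≡ (((b \land \lnot a) \lor (\lnot b \land a)) \land \lnot a \land \lnot c) \lor ((((\lnot b \lor a) \land \lnot (\lnot b \land a)) \lor \lnot \lnot a) \land c)
≡ (((b \land \lnot a) \lor (\lnot b \land a)) \land \lnot a \land \lnot c) \lor ((((\lnot b \lor a) \land (\lnot \lnot b \lor \lnot a)) \lor \lnot \lnot a) \land c)
≡ (((b \land \lnot a) \lor (\lnot b \land a)) \land \lnot a \land \lnot c) \lor ((((\lnot b \lor a) \land (b \lor \lnot a)) \lor \lnot \lnot a) \land c)
≡ (((b \land \lnot a) \lor (\lnot b \land a)) \land \lnot a \land \lnot c) \lor ((((\lnot b \lor a) \land (b \lor \lnot a)) \lor a) \land c)
≡ (b \land \lnot a \land \lnot a \land \lnot c) \lor (\lnot b \land a \land \lnot a \land \lnot c) \lor (\lnot b \land b \land c) \lor (\lnot b \land \lnot a \land c) \lor (a \land b \land c) \lor (a \land \lnot a \land c) \lor (a \land c)
≡ (b \land \lnot a \land \lnot c) \lor (\lnot b \land \lnot a \land c) \lor (a \land c)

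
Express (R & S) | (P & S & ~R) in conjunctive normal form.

(R & S) | (P & S & ~R)
= (R | P) & (R | S) & (R | ~R) & (S | P) & (S | S) & (S | ~R)   [distribute | over &]
= (R | P) & S   [simplify]

(R | P) & S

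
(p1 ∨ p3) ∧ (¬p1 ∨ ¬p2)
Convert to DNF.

(p1 ∨ p3) ∧ (¬p1 ∨ ¬p2)
≡ (p1 ∧ ¬p1) ∨ (p1 ∧ ¬p2) ∨ (p3 ∧ ¬p1) ∨ (p3 ∧ ¬p2)   — distribute ∧ over ∨
≡ (p1 ∧ ¬p2) ∨ (p3 ∧ ¬p1) ∨ (p3 ∧ ¬p2)   — simplify

(p1 ∧ ¬p2) ∨ (p3 ∧ ¬p1) ∨ (p3 ∧ ¬p2)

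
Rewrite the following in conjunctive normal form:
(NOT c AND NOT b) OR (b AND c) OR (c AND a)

(NOT c AND NOT b) OR (b AND c) OR (c AND a)
⇔ (NOT c OR b OR c) AND (NOT c OR b OR a) AND (NOT c OR c OR c) AND (NOT c OR c OR a) AND (NOT b OR b OR c) AND (NOT b OR b OR a) AND (NOT b OR c OR c) AND (NOT b OR c OR a)   [distribute OR over AND]
⇔ (NOT c OR b OR a) AND (NOT b OR c)   [simplify]

(NOT c OR b OR a) AND (NOT b OR c)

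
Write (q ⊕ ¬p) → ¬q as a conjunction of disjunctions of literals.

(q ⊕ ¬p) → ¬q
≡ ¬(q ⊕ ¬p) ∨ ¬q   (eliminate →)
≡ ¬((q ∨ ¬p) ∧ ¬(q ∧ ¬p)) ∨ ¬q   (expand ⊕)
≡ ¬(q ∨ ¬p) ∨ ¬¬(q ∧ ¬p) ∨ ¬q   (De Morgan)
≡ (¬q ∧ ¬¬p) ∨ ¬¬(q ∧ ¬p) ∨ ¬q   (De Morgan)
≡ (¬q ∧ p) ∨ ¬¬(q ∧ ¬p) ∨ ¬q   (double negation)
≡ (¬q ∧ p) ∨ (q ∧ ¬p) ∨ ¬q   (double negation)
≡ (¬q ∨ q ∨ ¬q) ∧ (¬q ∨ ¬p ∨ ¬q) ∧ (p ∨ q ∨ ¬q) ∧ (p ∨ ¬p ∨ ¬q)   (distribute ∨ over ∧)
≡ ¬q ∨ ¬p   (simplify)

¬q ∨ ¬p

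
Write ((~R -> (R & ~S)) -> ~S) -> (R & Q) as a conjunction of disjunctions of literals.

((~R -> (R & ~S)) -> ~S) -> (R & Q)
≡ ~((~R -> (R & ~S)) -> ~S) | (R & Q)   [eliminate ->]
≡ ~(~(~R -> (R & ~S)) | ~S) | (R & Q)   [eliminate ->]
≡ ~(~(~~R | (R & ~S)) | ~S) | (R & Q)   [eliminate ->]
≡ (~~(~~R | (R & ~S)) & ~~S) | (R & Q)   [De Morgan]
≡ ((~~R | (R & ~S)) & ~~S) | (R & Q)   [double negation]
≡ ((R | (R & ~S)) & ~~S) | (R & Q)   [double negation]
≡ ((R | (R & ~S)) & S) | (R & Q)   [double negation]
≡ (R | R | R) & (R | R | Q) & (R | ~S | R) & (R | ~S | Q) & (S | R) & (S | Q)   [distribute | over &]
≡ R & (S | Q)   [simplify]

R & (S | Q)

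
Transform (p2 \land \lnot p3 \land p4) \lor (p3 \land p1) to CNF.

(p2 \land \lnot p3 \land p4) \lor (p3 \land p1)
⇔ (p2 \lor p3) \land (p2 \lor p1) \land (\lnot p3 \lor p3) \land (\lnot p3 \lor p1) \land (p4 \lor p3) \land (p4 \lor p1)   — distribute \lor over \land
⇔ (p2 \lor p3) \land (p2 \lor p1) \land (\lnot p3 \lor p1) \land (p4 \lor p3) \land (p4 \lor p1)   — simplify

(p2 \lor p3) \land (p2 \lor p1) \land (\lnot p3 \lor p1) \land (p4 \lor p3) \land (p4 \lor p1)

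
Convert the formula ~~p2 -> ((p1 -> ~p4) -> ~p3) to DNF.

~p2 | (p1 & p4) | ~p3

~~p2 -> ((p1 -> ~p4) -> ~p3)
≡ ~~~p2 | ((p1 -> ~p4) -> ~p3)   [eliminate ->]
≡ ~~~p2 | ~(p1 -> ~p4) | ~p3   [eliminate ->]
≡ ~~~p2 | ~(~p1 | ~p4) | ~p3   [eliminate ->]
≡ ~p2 | ~(~p1 | ~p4) | ~p3   [double negation]
≡ ~p2 | (~~p1 & ~~p4) | ~p3   [De Morgan]
≡ ~p2 | (p1 & ~~p4) | ~p3   [double negation]
≡ ~p2 | (p1 & p4) | ~p3   [double negation]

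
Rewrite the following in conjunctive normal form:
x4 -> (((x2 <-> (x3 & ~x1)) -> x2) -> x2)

~x4 | ~x3 | x1 | x2

x4 -> (((x2 <-> (x3 & ~x1)) -> x2) -> x2)
≡ ~x4 | (((x2 <-> (x3 & ~x1)) -> x2) -> x2)   [eliminate ->]
≡ ~x4 | ~((x2 <-> (x3 & ~x1)) -> x2) | x2   [eliminate ->]
≡ ~x4 | ~(~(x2 <-> (x3 & ~x1)) | x2) | x2   [eliminate ->]
≡ ~x4 | ~(~((x2 -> (x3 & ~x1)) & ((x3 & ~x1) -> x2)) | x2) | x2   [eliminate <->]
≡ ~x4 | ~(~((~x2 | (x3 & ~x1)) & ((x3 & ~x1) -> x2)) | x2) | x2   [eliminate ->]
≡ ~x4 | ~(~((~x2 | (x3 & ~x1)) & (~(x3 & ~x1) | x2)) | x2) | x2   [eliminate ->]
≡ ~x4 | (~~((~x2 | (x3 & ~x1)) & (~(x3 & ~x1) | x2)) & ~x2) | x2   [De Morgan]
≡ ~x4 | ((~x2 | (x3 & ~x1)) & (~(x3 & ~x1) | x2) & ~x2) | x2   [double negation]
≡ ~x4 | ((~x2 | (x3 & ~x1)) & (~x3 | ~~x1 | x2) & ~x2) | x2   [De Morgan]
≡ ~x4 | ((~x2 | (x3 & ~x1)) & (~x3 | x1 | x2) & ~x2) | x2   [double negation]
≡ (~x4 | ~x2 | x3 | x2) & (~x4 | ~x2 | ~x1 | x2) & (~x4 | ~x3 | x1 | x2 | x2) & (~x4 | ~x2 | x2)   [distribute | over &]
≡ ~x4 | ~x3 | x1 | x2   [simplify]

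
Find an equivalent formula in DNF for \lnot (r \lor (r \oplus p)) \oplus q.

(\lnot r \land \lnot p \land \lnot q) \lor (r \land q) \lor (\lnot r \land p \land q)

\lnot (r \lor (r \oplus p)) \oplus q
= (\lnot (r \lor (r \oplus p)) \land \lnot q) \lor (\lnot \lnot (r \lor (r \oplus p)) \land q)   [expand \oplus]
= (\lnot (r \lor (r \land \lnot p) \lor (\lnot r \land p)) \land \lnot q) \lor (\lnot \lnot (r \lor (r \oplus p)) \land q)   [expand \oplus]
= (\lnot (r \lor (r \land \lnot p) \lor (\lnot r \land p)) \land \lnot q) \lor (\lnot \lnot (r \lor (r \land \lnot p) \lor (\lnot r \land p)) \land q)   [expand \oplus]
= (\lnot r \land \lnot (r \land \lnot p) \land \lnot (\lnot r \land p) \land \lnot q) \lor (\lnot \lnot (r \lor (r \land \lnot p) \lor (\lnot r \land p)) \land q)   [De Morgan]
= (\lnot r \land (\lnot r \lor \lnot \lnot p) \land \lnot (\lnot r \land p) \land \lnot q) \lor (\lnot \lnot (r \lor (r \land \lnot p) \lor (\lnot r \land p)) \land q)   [De Morgan]
= (\lnot r \land (\lnot r \lor p) \land \lnot (\lnot r \land p) \land \lnot q) \lor (\lnot \lnot (r \lor (r \land \lnot p) \lor (\lnot r \land p)) \land q)   [double negation]
= (\lnot r \land (\lnot r \lor p) \land (\lnot \lnot r \lor \lnot p) \land \lnot q) \lor (\lnot \lnot (r \lor (r \land \lnot p) \lor (\lnot r \land p)) \land q)   [De Morgan]
= (\lnot r \land (\lnot r \lor p) \land (r \lor \lnot p) \land \lnot q) \lor (\lnot \lnot (r \lor (r \land \lnot p) \lor (\lnot r \land p)) \land q)   [double negation]
= (\lnot r \land (\lnot r \lor p) \land (r \lor \lnot p) \land \lnot q) \lor ((r \lor (r \land \lnot p) \lor (\lnot r \land p)) \land q)   [double negation]
= (\lnot r \land \lnot r \land r \land \lnot q) \lor (\lnot r \land \lnot r \land \lnot p \land \lnot q) \lor (\lnot r \land p \land r \land \lnot q) \lor (\lnot r \land p \land \lnot p \land \lnot q) \lor (r \land q) \lor (r \land \lnot p \land q) \lor (\lnot r \land p \land q)   [distribute \land over \lor]
= (\lnot r \land \lnot p \land \lnot q) \lor (r \land q) \lor (\lnot r \land p \land q)   [simplify]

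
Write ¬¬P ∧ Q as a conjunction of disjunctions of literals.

P ∧ Q

¬¬P ∧ Q
⇔ P ∧ Q   [double negation]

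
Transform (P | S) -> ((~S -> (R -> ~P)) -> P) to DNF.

(~P & ~S) | P

(P | S) -> ((~S -> (R -> ~P)) -> P)
≡ ~(P | S) | ((~S -> (R -> ~P)) -> P)
≡ ~(P | S) | ~(~S -> (R -> ~P)) | P
≡ ~(P | S) | ~(~~S | (R -> ~P)) | P
≡ ~(P | S) | ~(~~S | ~R | ~P) | P
≡ (~P & ~S) | ~(~~S | ~R | ~P) | P
≡ (~P & ~S) | (~~~S & ~~R & ~~P) | P
≡ (~P & ~S) | (~S & ~~R & ~~P) | P
≡ (~P & ~S) | (~S & R & ~~P) | P
≡ (~P & ~S) | (~S & R & P) | P
≡ (~P & ~S) | P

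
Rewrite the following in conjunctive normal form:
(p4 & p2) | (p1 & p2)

(p4 | p1) & p2

(p4 & p2) | (p1 & p2)
⇔ (p4 | p1) & (p4 | p2) & (p2 | p1) & (p2 | p2)   — distribute | over &
⇔ (p4 | p1) & p2   — simplify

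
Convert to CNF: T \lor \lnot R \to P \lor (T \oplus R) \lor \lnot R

\lnot T \lor P \lor \lnot R

T \lor \lnot R \to P \lor (T \oplus R) \lor \lnot R
≡ \lnot (T \lor \lnot R) \lor P \lor (T \oplus R) \lor \lnot R   [eliminate \to]
≡ \lnot (T \lor \lnot R) \lor P \lor (T \lor R) \land \lnot (T \land R) \lor \lnot R   [expand \oplus]
≡ \lnot T \land \lnot \lnot R \lor P \lor (T \lor R) \land \lnot (T \land R) \lor \lnot R   [De Morgan]
≡ \lnot T \land R \lor P \lor (T \lor R) \land \lnot (T \land R) \lor \lnot R   [double negation]
≡ \lnot T \land R \lor P \lor (T \lor R) \land (\lnot T \lor \lnot R) \lor \lnot R   [De Morgan]
≡ (\lnot T \lor P \lor T \lor R \lor \lnot R) \land (\lnot T \lor P \lor \lnot T \lor \lnot R \lor \lnot R) \land (R \lor P \lor T \lor R \lor \lnot R) \land (R \lor P \lor \lnot T \lor \lnot R \lor \lnot R)   [distribute \lor over \land]
≡ \lnot T \lor P \lor \lnot R   [simplify]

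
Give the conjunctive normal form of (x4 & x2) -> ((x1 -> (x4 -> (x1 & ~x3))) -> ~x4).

(x4 & x2) -> ((x1 -> (x4 -> (x1 & ~x3))) -> ~x4)
≡ ~(x4 & x2) | ((x1 -> (x4 -> (x1 & ~x3))) -> ~x4)   — eliminate ->
≡ ~(x4 & x2) | ~(x1 -> (x4 -> (x1 & ~x3))) | ~x4   — eliminate ->
≡ ~(x4 & x2) | ~(~x1 | (x4 -> (x1 & ~x3))) | ~x4   — eliminate ->
≡ ~(x4 & x2) | ~(~x1 | ~x4 | (x1 & ~x3)) | ~x4   — eliminate ->
≡ ~x4 | ~x2 | ~(~x1 | ~x4 | (x1 & ~x3)) | ~x4   — De Morgan
≡ ~x4 | ~x2 | (~~x1 & ~~x4 & ~(x1 & ~x3)) | ~x4   — De Morgan
≡ ~x4 | ~x2 | (x1 & ~~x4 & ~(x1 & ~x3)) | ~x4   — double negation
≡ ~x4 | ~x2 | (x1 & x4 & ~(x1 & ~x3)) | ~x4   — double negation
≡ ~x4 | ~x2 | (x1 & x4 & (~x1 | ~~x3)) | ~x4   — De Morgan
≡ ~x4 | ~x2 | (x1 & x4 & (~x1 | x3)) | ~x4   — double negation
≡ (~x4 | ~x2 | x1 | ~x4) & (~x4 | ~x2 | x4 | ~x4) & (~x4 | ~x2 | ~x1 | x3 | ~x4)   — distribute | over &
≡ (~x4 | ~x2 | x1) & (~x4 | ~x2 | ~x1 | x3)   — simplify

(~x4 | ~x2 | x1) & (~x4 | ~x2 | ~x1 | x3)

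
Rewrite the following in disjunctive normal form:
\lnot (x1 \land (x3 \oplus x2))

\lnot (x1 \land (x3 \oplus x2))
= \lnot (x1 \land ((x3 \land \lnot x2) \lor (\lnot x3 \land x2)))   — expand \oplus
= \lnot x1 \lor \lnot ((x3 \land \lnot x2) \lor (\lnot x3 \land x2))   — De Morgan
= \lnot x1 \lor (\lnot (x3 \land \lnot x2) \land \lnot (\lnot x3 \land x2))   — De Morgan
= \lnot x1 \lor ((\lnot x3 \lor \lnot \lnot x2) \land \lnot (\lnot x3 \land x2))   — De Morgan
= \lnot x1 \lor ((\lnot x3 \lor x2) \land \lnot (\lnot x3 \land x2))   — double negation
= \lnot x1 \lor ((\lnot x3 \lor x2) \land (\lnot \lnot x3 \lor \lnot x2))   — De Morgan
= \lnot x1 \lor ((\lnot x3 \lor x2) \land (x3 \lor \lnot x2))   — double negation
= \lnot x1 \lor (\lnot x3 \land x3) \lor (\lnot x3 \land \lnot x2) \lor (x2 \land x3) \lor (x2 \land \lnot x2)   — distribute \land over \lor
= \lnot x1 \lor (\lnot x3 \land \lnot x2) \lor (x2 \land x3)   — simplify

\lnot x1 \lor (\lnot x3 \land \lnot x2) \lor (x2 \land x3)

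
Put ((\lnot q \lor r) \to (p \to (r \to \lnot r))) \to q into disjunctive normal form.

((\lnot q \lor r) \to (p \to (r \to \lnot r))) \to q
≡ \lnot ((\lnot q \lor r) \to (p \to (r \to \lnot r))) \lor q   (eliminate \to)
≡ \lnot (\lnot (\lnot q \lor r) \lor (p \to (r \to \lnot r))) \lor q   (eliminate \to)
≡ \lnot (\lnot (\lnot q \lor r) \lor \lnot p \lor (r \to \lnot r)) \lor q   (eliminate \to)
≡ \lnot (\lnot (\lnot q \lor r) \lor \lnot p \lor \lnot r \lor \lnot r) \lor q   (eliminate \to)
≡ (\lnot \lnot (\lnot q \lor r) \land \lnot \lnot p \land \lnot \lnot r \land \lnot \lnot r) \lor q   (De Morgan)
≡ ((\lnot q \lor r) \land \lnot \lnot p \land \lnot \lnot r \land \lnot \lnot r) \lor q   (double negation)
≡ ((\lnot q \lor r) \land p \land \lnot \lnot r \land \lnot \lnot r) \lor q   (double negation)
≡ ((\lnot q \lor r) \land p \land r \land \lnot \lnot r) \lor q   (double negation)
≡ ((\lnot q \lor r) \land p \land r \land r) \lor q   (double negation)
≡ (\lnot q \land p \land r \land r) \lor (r \land p \land r \land r) \lor q   (distribute \land over \lor)
≡ (r \land p) \lor q   (simplify)

(r \land p) \lor q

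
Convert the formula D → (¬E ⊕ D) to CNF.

D → (¬E ⊕ D)
= ¬D ∨ (¬E ⊕ D)   [eliminate →]
= ¬D ∨ ((¬E ∨ D) ∧ ¬(¬E ∧ D))   [expand ⊕]
= ¬D ∨ ((¬E ∨ D) ∧ (¬¬E ∨ ¬D))   [De Morgan]
= ¬D ∨ ((¬E ∨ D) ∧ (E ∨ ¬D))   [double negation]
= (¬D ∨ ¬E ∨ D) ∧ (¬D ∨ E ∨ ¬D)   [distribute ∨ over ∧]
= ¬D ∨ E   [simplify]

¬D ∨ E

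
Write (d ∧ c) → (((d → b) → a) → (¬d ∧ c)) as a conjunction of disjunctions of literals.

(d ∧ c) → (((d → b) → a) → (¬d ∧ c))
⇔ ¬(d ∧ c) ∨ (((d → b) → a) → (¬d ∧ c))   [eliminate →]
⇔ ¬(d ∧ c) ∨ ¬((d → b) → a) ∨ (¬d ∧ c)   [eliminate →]
⇔ ¬(d ∧ c) ∨ ¬(¬(d → b) ∨ a) ∨ (¬d ∧ c)   [eliminate →]
⇔ ¬(d ∧ c) ∨ ¬(¬(¬d ∨ b) ∨ a) ∨ (¬d ∧ c)   [eliminate →]
⇔ ¬d ∨ ¬c ∨ ¬(¬(¬d ∨ b) ∨ a) ∨ (¬d ∧ c)   [De Morgan]
⇔ ¬d ∨ ¬c ∨ (¬¬(¬d ∨ b) ∧ ¬a) ∨ (¬d ∧ c)   [De Morgan]
⇔ ¬d ∨ ¬c ∨ ((¬d ∨ b) ∧ ¬a) ∨ (¬d ∧ c)   [double negation]
⇔ (¬d ∨ ¬c ∨ ¬d ∨ b ∨ ¬d) ∧ (¬d ∨ ¬c ∨ ¬d ∨ b ∨ c) ∧ (¬d ∨ ¬c ∨ ¬a ∨ ¬d) ∧ (¬d ∨ ¬c ∨ ¬a ∨ c)   [distribute ∨ over ∧]
⇔ (¬d ∨ ¬c ∨ b) ∧ (¬d ∨ ¬c ∨ ¬a)   [simplify]

(¬d ∨ ¬c ∨ b) ∧ (¬d ∨ ¬c ∨ ¬a)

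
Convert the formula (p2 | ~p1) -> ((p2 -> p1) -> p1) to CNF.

p1 | p2

(p2 | ~p1) -> ((p2 -> p1) -> p1)
≡ ~(p2 | ~p1) | ((p2 -> p1) -> p1)   — eliminate ->
≡ ~(p2 | ~p1) | ~(p2 -> p1) | p1   — eliminate ->
≡ ~(p2 | ~p1) | ~(~p2 | p1) | p1   — eliminate ->
≡ (~p2 & ~~p1) | ~(~p2 | p1) | p1   — De Morgan
≡ (~p2 & p1) | ~(~p2 | p1) | p1   — double negation
≡ (~p2 & p1) | (~~p2 & ~p1) | p1   — De Morgan
≡ (~p2 & p1) | (p2 & ~p1) | p1   — double negation
≡ (~p2 | p2 | p1) & (~p2 | ~p1 | p1) & (p1 | p2 | p1) & (p1 | ~p1 | p1)   — distribute | over &
≡ p1 | p2   — simplify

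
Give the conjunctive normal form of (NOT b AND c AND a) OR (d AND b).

(NOT b AND c AND a) OR (d AND b)
= (NOT b OR d) AND (NOT b OR b) AND (c OR d) AND (c OR b) AND (a OR d) AND (a OR b)   [distribute OR over AND]
= (NOT b OR d) AND (c OR d) AND (c OR b) AND (a OR d) AND (a OR b)   [simplify]

(NOT b OR d) AND (c OR d) AND (c OR b) AND (a OR d) AND (a OR b)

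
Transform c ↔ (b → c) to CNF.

c ↔ (b → c)
≡ (c → (b → c)) ∧ ((b → c) → c)   [eliminate ↔]
≡ (¬c ∨ (b → c)) ∧ ((b → c) → c)   [eliminate →]
≡ (¬c ∨ ¬b ∨ c) ∧ ((b → c) → c)   [eliminate →]
≡ (¬c ∨ ¬b ∨ c) ∧ (¬(b → c) ∨ c)   [eliminate →]
≡ (¬c ∨ ¬b ∨ c) ∧ (¬(¬b ∨ c) ∨ c)   [eliminate →]
≡ (¬c ∨ ¬b ∨ c) ∧ ((¬¬b ∧ ¬c) ∨ c)   [De Morgan]
≡ (¬c ∨ ¬b ∨ c) ∧ ((b ∧ ¬c) ∨ c)   [double negation]
≡ (¬c ∨ ¬b ∨ c) ∧ (b ∨ c) ∧ (¬c ∨ c)   [distribute ∨ over ∧]
≡ b ∨ c   [simplify]

b ∨ c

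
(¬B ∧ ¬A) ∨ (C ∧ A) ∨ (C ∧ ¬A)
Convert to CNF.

(¬B ∨ C) ∧ (¬A ∨ C)

(¬B ∧ ¬A) ∨ (C ∧ A) ∨ (C ∧ ¬A)
= (¬B ∨ C ∨ C) ∧ (¬B ∨ C ∨ ¬A) ∧ (¬B ∨ A ∨ C) ∧ (¬B ∨ A ∨ ¬A) ∧ (¬A ∨ C ∨ C) ∧ (¬A ∨ C ∨ ¬A) ∧ (¬A ∨ A ∨ C) ∧ (¬A ∨ A ∨ ¬A)   [distribute ∨ over ∧]
= (¬B ∨ C) ∧ (¬A ∨ C)   [simplify]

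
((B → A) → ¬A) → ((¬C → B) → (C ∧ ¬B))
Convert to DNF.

((B → A) → ¬A) → ((¬C → B) → (C ∧ ¬B))
⇔ ¬((B → A) → ¬A) ∨ ((¬C → B) → (C ∧ ¬B))   — eliminate →
⇔ ¬(¬(B → A) ∨ ¬A) ∨ ((¬C → B) → (C ∧ ¬B))   — eliminate →
⇔ ¬(¬(¬B ∨ A) ∨ ¬A) ∨ ((¬C → B) → (C ∧ ¬B))   — eliminate →
⇔ ¬(¬(¬B ∨ A) ∨ ¬A) ∨ ¬(¬C → B) ∨ (C ∧ ¬B)   — eliminate →
⇔ ¬(¬(¬B ∨ A) ∨ ¬A) ∨ ¬(¬¬C ∨ B) ∨ (C ∧ ¬B)   — eliminate →
⇔ (¬¬(¬B ∨ A) ∧ ¬¬A) ∨ ¬(¬¬C ∨ B) ∨ (C ∧ ¬B)   — De Morgan
⇔ ((¬B ∨ A) ∧ ¬¬A) ∨ ¬(¬¬C ∨ B) ∨ (C ∧ ¬B)   — double negation
⇔ ((¬B ∨ A) ∧ A) ∨ ¬(¬¬C ∨ B) ∨ (C ∧ ¬B)   — double negation
⇔ ((¬B ∨ A) ∧ A) ∨ (¬¬¬C ∧ ¬B) ∨ (C ∧ ¬B)   — De Morgan
⇔ ((¬B ∨ A) ∧ A) ∨ (¬C ∧ ¬B) ∨ (C ∧ ¬B)   — double negation
⇔ (¬B ∧ A) ∨ (A ∧ A) ∨ (¬C ∧ ¬B) ∨ (C ∧ ¬B)   — distribute ∧ over ∨
⇔ A ∨ (¬C ∧ ¬B) ∨ (C ∧ ¬B)   — simplify

A ∨ (¬C ∧ ¬B) ∨ (C ∧ ¬B)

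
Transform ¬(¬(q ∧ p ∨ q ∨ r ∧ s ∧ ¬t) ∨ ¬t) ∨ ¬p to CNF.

(q ∨ r ∨ ¬p) ∧ (q ∨ s ∨ ¬p) ∧ (q ∨ ¬t ∨ ¬p) ∧ (t ∨ ¬p)

¬(¬(q ∧ p ∨ q ∨ r ∧ s ∧ ¬t) ∨ ¬t) ∨ ¬p
≡ ¬¬(q ∧ p ∨ q ∨ r ∧ s ∧ ¬t) ∧ ¬¬t ∨ ¬p   (De Morgan)
≡ (q ∧ p ∨ q ∨ r ∧ s ∧ ¬t) ∧ ¬¬t ∨ ¬p   (double negation)
≡ (q ∧ p ∨ q ∨ r ∧ s ∧ ¬t) ∧ t ∨ ¬p   (double negation)
≡ (q ∨ q ∨ r ∨ ¬p) ∧ (q ∨ q ∨ s ∨ ¬p) ∧ (q ∨ q ∨ ¬t ∨ ¬p) ∧ (p ∨ q ∨ r ∨ ¬p) ∧ (p ∨ q ∨ s ∨ ¬p) ∧ (p ∨ q ∨ ¬t ∨ ¬p) ∧ (t ∨ ¬p)   (distribute ∨ over ∧)
≡ (q ∨ r ∨ ¬p) ∧ (q ∨ s ∨ ¬p) ∧ (q ∨ ¬t ∨ ¬p) ∧ (t ∨ ¬p)   (simplify)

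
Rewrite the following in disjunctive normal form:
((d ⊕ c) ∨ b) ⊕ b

((d ⊕ c) ∨ b) ⊕ b
= (((d ⊕ c) ∨ b) ∧ ¬b) ∨ (¬((d ⊕ c) ∨ b) ∧ b)
= (((d ∧ ¬c) ∨ (¬d ∧ c) ∨ b) ∧ ¬b) ∨ (¬((d ⊕ c) ∨ b) ∧ b)
= (((d ∧ ¬c) ∨ (¬d ∧ c) ∨ b) ∧ ¬b) ∨ (¬((d ∧ ¬c) ∨ (¬d ∧ c) ∨ b) ∧ b)
= (((d ∧ ¬c) ∨ (¬d ∧ c) ∨ b) ∧ ¬b) ∨ (¬(d ∧ ¬c) ∧ ¬(¬d ∧ c) ∧ ¬b ∧ b)
= (((d ∧ ¬c) ∨ (¬d ∧ c) ∨ b) ∧ ¬b) ∨ ((¬d ∨ ¬¬c) ∧ ¬(¬d ∧ c) ∧ ¬b ∧ b)
= (((d ∧ ¬c) ∨ (¬d ∧ c) ∨ b) ∧ ¬b) ∨ ((¬d ∨ c) ∧ ¬(¬d ∧ c) ∧ ¬b ∧ b)
= (((d ∧ ¬c) ∨ (¬d ∧ c) ∨ b) ∧ ¬b) ∨ ((¬d ∨ c) ∧ (¬¬d ∨ ¬c) ∧ ¬b ∧ b)
= (((d ∧ ¬c) ∨ (¬d ∧ c) ∨ b) ∧ ¬b) ∨ ((¬d ∨ c) ∧ (d ∨ ¬c) ∧ ¬b ∧ b)
= (d ∧ ¬c ∧ ¬b) ∨ (¬d ∧ c ∧ ¬b) ∨ (b ∧ ¬b) ∨ (¬d ∧ d ∧ ¬b ∧ b) ∨ (¬d ∧ ¬c ∧ ¬b ∧ b) ∨ (c ∧ d ∧ ¬b ∧ b) ∨ (c ∧ ¬c ∧ ¬b ∧ b)
= (d ∧ ¬c ∧ ¬b) ∨ (¬d ∧ c ∧ ¬b)

(d ∧ ¬c ∧ ¬b) ∨ (¬d ∧ c ∧ ¬b)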